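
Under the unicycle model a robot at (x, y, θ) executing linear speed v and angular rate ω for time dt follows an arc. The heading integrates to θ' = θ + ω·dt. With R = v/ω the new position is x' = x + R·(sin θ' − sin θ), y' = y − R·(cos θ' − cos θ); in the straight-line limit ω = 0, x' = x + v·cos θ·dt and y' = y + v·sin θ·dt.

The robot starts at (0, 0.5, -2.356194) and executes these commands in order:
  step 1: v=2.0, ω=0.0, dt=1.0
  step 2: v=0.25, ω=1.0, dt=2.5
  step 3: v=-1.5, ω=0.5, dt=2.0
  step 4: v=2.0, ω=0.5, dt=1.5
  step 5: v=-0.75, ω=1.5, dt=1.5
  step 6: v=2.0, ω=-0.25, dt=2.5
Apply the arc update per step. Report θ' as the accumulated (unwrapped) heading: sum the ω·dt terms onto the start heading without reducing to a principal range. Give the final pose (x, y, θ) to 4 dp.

step 1: θ'=-2.3562 (straight) → pose (-1.4142, -0.9142, -2.3562)
step 2: θ'=0.1438 (R=0.2500) → pose (-1.2016, -1.3384, 0.1438)
step 3: θ'=1.1438 (R=-3.0000) → pose (-3.5023, -3.0650, 1.1438)
step 4: θ'=1.8938 (R=4.0000) → pose (-3.3501, -0.1388, 1.8938)
step 5: θ'=4.1438 (R=-0.5000) → pose (-2.4546, -0.2493, 4.1438)
step 6: θ'=3.5188 (R=-8.0000) → pose (-6.2492, -3.3794, 3.5188)

(-6.2492, -3.3794, 3.5188)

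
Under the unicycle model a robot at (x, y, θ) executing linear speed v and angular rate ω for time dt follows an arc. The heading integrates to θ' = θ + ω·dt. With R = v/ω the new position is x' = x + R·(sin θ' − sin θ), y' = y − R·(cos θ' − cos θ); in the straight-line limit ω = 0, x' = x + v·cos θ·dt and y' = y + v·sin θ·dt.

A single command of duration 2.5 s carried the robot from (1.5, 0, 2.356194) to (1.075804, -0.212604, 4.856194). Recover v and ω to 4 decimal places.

Δθ = 4.856194 − 2.356194 = 2.500000
ω = Δθ/dt = 2.500000/2.5 = 1.0000
R = Δx/(sin θ' − sin θ) = 0.2500
v = R·ω = 0.2500·1.0000 = 0.2500

v = 0.2500, ω = 1.0000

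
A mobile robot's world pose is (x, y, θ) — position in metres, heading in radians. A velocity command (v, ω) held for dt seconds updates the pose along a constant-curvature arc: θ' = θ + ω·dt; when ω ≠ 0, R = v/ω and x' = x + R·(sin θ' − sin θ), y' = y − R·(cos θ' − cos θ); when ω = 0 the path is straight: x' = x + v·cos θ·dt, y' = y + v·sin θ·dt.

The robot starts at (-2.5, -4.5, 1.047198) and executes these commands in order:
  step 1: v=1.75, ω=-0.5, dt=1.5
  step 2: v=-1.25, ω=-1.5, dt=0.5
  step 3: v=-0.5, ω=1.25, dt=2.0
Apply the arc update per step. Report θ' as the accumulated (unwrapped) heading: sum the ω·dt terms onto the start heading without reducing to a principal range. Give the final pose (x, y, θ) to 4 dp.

(-1.6329, -3.3991, 2.0472)

step 1: θ'=0.2972 (R=-3.5000) → pose (-0.4939, -2.9034, 0.2972)
step 2: θ'=-0.4528 (R=0.8333) → pose (-1.1025, -2.8560, -0.4528)
step 3: θ'=2.0472 (R=-0.4000) → pose (-1.6329, -3.3991, 2.0472)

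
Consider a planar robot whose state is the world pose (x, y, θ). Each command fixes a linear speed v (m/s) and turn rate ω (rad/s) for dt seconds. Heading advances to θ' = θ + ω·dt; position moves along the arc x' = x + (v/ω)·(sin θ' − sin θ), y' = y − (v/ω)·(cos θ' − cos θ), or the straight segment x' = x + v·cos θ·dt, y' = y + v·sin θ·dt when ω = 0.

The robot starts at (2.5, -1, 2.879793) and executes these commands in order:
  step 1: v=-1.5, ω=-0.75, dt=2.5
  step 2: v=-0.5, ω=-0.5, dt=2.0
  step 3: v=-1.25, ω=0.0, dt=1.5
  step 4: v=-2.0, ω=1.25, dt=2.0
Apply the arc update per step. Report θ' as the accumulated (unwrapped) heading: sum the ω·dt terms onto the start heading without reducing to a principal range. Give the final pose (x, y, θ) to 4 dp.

(0.0125, -7.3635, 2.5048)

step 1: θ'=1.0048 (R=2.0000) → pose (3.6705, -4.0044, 1.0048)
step 2: θ'=0.0048 (R=1.0000) → pose (2.8312, -4.4681, 0.0048)
step 3: θ'=0.0048 (straight) → pose (0.9562, -4.4771, 0.0048)
step 4: θ'=2.5048 (R=-1.6000) → pose (0.0125, -7.3635, 2.5048)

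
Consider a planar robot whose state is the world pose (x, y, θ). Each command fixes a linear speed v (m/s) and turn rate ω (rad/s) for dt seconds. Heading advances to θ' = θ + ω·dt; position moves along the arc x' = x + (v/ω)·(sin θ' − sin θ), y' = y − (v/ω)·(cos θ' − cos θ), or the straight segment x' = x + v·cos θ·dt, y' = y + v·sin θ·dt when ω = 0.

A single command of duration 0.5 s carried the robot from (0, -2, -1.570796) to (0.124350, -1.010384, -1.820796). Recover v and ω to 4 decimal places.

Δθ = -1.820796 − -1.570796 = -0.250000
ω = Δθ/dt = -0.250000/0.5 = -0.5000
R = −Δy/(cos θ' − cos θ) = 4.0000
v = R·ω = 4.0000·-0.5000 = -2.0000

v = -2.0000, ω = -0.5000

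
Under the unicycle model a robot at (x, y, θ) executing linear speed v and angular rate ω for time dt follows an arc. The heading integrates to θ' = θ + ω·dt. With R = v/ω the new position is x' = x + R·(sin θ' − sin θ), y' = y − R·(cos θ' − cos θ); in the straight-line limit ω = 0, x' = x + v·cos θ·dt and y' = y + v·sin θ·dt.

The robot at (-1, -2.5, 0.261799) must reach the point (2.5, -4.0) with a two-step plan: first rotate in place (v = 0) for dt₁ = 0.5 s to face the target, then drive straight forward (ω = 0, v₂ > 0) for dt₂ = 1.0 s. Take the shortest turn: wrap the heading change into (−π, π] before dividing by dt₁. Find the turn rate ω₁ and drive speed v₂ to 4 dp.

heading to target = atan2(-4−-2.5, 2.5−-1) = -0.4049
Δθ = wrap(-0.4049 − 0.2618) = -0.6667; ω₁ = Δθ/dt₁ = -1.3334
distance = √((2.5−-1)² + (-4−-2.5)²) = 3.8079; v₂ = distance/dt₂ = 3.8079

ω₁ = -1.3334, v₂ = 3.8079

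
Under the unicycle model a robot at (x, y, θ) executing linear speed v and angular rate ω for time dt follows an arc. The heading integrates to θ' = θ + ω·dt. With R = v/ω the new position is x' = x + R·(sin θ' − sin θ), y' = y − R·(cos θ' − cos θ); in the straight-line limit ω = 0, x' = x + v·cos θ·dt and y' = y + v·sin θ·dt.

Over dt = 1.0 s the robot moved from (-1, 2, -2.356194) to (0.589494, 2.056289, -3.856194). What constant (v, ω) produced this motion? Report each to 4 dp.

Δθ = -3.856194 − -2.356194 = -1.500000
ω = Δθ/dt = -1.500000/1.0 = -1.5000
R = Δx/(sin θ' − sin θ) = 1.1667
v = R·ω = 1.1667·-1.5000 = -1.7500

v = -1.7500, ω = -1.5000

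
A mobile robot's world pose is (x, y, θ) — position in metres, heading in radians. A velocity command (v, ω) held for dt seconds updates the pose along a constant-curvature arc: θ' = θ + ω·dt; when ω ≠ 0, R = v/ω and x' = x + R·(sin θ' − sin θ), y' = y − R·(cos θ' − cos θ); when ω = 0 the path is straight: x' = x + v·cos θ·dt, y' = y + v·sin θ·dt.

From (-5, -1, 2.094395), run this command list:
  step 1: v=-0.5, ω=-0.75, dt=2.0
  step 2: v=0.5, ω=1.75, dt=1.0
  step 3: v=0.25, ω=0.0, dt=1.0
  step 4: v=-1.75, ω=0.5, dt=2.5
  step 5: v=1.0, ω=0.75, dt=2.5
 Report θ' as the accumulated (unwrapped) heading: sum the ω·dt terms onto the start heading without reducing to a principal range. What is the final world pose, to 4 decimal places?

(-1.6851, -4.0869, 5.4694)

step 1: θ'=0.5944 (R=0.6667) → pose (-5.2040, -1.8857, 0.5944)
step 2: θ'=2.3444 (R=0.2857) → pose (-5.1596, -1.4493, 2.3444)
step 3: θ'=2.3444 (straight) → pose (-5.3343, -1.2705, 2.3444)
step 4: θ'=3.5944 (R=-3.5000) → pose (-1.2992, -1.9723, 3.5944)
step 5: θ'=5.4694 (R=1.3333) → pose (-1.6851, -4.0869, 5.4694)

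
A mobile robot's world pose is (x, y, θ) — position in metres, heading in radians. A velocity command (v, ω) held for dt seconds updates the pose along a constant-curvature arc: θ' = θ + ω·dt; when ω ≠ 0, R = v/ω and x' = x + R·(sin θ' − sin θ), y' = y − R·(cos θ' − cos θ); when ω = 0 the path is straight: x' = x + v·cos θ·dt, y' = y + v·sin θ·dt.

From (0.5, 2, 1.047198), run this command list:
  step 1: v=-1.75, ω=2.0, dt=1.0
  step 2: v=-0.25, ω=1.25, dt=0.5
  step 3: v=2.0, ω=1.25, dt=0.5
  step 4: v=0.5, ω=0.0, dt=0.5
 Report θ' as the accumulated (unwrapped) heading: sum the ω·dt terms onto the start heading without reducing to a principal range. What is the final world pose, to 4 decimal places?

(0.5401, -0.2454, 4.2972)

step 1: θ'=3.0472 (R=-0.8750) → pose (1.1753, 0.6914, 3.0472)
step 2: θ'=3.6722 (R=-0.2000) → pose (1.2954, 0.7180, 3.6722)
step 3: θ'=4.2972 (R=1.6000) → pose (0.6410, -0.0166, 4.2972)
step 4: θ'=4.2972 (straight) → pose (0.5401, -0.2454, 4.2972)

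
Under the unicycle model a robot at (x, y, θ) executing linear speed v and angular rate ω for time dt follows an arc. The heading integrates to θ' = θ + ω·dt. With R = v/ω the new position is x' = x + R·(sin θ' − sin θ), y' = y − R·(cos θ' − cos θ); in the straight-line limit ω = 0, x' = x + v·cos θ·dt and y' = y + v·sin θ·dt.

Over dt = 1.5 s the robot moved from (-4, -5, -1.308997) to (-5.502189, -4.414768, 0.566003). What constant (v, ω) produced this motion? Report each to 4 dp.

v = -1.2500, ω = 1.2500

Δθ = 0.566003 − -1.308997 = 1.875000
ω = Δθ/dt = 1.875000/1.5 = 1.2500
R = Δx/(sin θ' − sin θ) = -1.0000
v = R·ω = -1.0000·1.2500 = -1.2500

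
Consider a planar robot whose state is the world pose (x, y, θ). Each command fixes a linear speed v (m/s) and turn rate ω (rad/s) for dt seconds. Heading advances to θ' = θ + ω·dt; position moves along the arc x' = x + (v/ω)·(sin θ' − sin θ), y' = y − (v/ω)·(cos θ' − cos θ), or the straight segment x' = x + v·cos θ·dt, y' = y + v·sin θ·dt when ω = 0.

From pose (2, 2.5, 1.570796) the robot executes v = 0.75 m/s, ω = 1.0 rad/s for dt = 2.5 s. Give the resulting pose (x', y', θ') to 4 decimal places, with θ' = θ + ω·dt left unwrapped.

θ' = 1.5708 + 1.0·2.5 = 4.0708
R = v/ω = 0.75/1.0 = 0.7500
x' = 2 + 0.7500·(sin 4.0708 − sin 1.5708) = 0.6491
y' = 2.5 − 0.7500·(cos 4.0708 − cos 1.5708) = 2.9489

(0.6491, 2.9489, 4.0708)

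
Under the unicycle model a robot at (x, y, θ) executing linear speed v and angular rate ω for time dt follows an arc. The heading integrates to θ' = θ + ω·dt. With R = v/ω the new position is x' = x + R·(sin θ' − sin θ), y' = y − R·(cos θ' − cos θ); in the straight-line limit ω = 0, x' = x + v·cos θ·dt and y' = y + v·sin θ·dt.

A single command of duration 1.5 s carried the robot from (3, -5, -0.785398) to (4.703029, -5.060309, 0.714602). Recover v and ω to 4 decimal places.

Δθ = 0.714602 − -0.785398 = 1.500000
ω = Δθ/dt = 1.500000/1.5 = 1.0000
R = Δx/(sin θ' − sin θ) = 1.2500
v = R·ω = 1.2500·1.0000 = 1.2500

v = 1.2500, ω = 1.0000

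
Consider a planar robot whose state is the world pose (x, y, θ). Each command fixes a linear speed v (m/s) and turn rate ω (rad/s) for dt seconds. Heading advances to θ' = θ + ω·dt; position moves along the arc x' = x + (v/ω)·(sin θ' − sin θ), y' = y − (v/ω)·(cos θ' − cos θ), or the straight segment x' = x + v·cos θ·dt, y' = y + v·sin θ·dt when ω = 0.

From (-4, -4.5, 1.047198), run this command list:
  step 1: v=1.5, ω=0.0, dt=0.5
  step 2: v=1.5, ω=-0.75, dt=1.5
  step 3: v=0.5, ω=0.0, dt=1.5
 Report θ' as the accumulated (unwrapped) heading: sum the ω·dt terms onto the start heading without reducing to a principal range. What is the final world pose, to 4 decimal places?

step 1: θ'=1.0472 (straight) → pose (-3.6250, -3.8505, 1.0472)
step 2: θ'=-0.0778 (R=-2.0000) → pose (-1.7375, -2.8565, -0.0778)
step 3: θ'=-0.0778 (straight) → pose (-0.9898, -2.9148, -0.0778)

(-0.9898, -2.9148, -0.0778)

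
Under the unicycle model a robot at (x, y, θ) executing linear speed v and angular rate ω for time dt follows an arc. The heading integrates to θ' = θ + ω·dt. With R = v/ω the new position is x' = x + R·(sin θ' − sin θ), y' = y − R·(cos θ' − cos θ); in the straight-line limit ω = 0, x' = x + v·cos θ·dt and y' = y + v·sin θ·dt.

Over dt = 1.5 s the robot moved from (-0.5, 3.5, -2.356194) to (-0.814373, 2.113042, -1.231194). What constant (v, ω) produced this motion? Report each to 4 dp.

Δθ = -1.231194 − -2.356194 = 1.125000
ω = Δθ/dt = 1.125000/1.5 = 0.7500
R = −Δy/(cos θ' − cos θ) = 1.3333
v = R·ω = 1.3333·0.7500 = 1.0000

v = 1.0000, ω = 0.7500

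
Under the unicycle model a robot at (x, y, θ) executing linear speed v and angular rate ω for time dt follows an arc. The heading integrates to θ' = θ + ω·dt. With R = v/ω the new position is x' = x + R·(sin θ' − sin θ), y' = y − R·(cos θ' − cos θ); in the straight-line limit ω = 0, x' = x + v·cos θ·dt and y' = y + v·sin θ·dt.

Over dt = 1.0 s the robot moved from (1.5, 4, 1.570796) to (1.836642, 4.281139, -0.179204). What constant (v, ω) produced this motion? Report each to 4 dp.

v = 0.5000, ω = -1.7500

Δθ = -0.179204 − 1.570796 = -1.750000
ω = Δθ/dt = -1.750000/1.0 = -1.7500
R = Δx/(sin θ' − sin θ) = -0.2857
v = R·ω = -0.2857·-1.7500 = 0.5000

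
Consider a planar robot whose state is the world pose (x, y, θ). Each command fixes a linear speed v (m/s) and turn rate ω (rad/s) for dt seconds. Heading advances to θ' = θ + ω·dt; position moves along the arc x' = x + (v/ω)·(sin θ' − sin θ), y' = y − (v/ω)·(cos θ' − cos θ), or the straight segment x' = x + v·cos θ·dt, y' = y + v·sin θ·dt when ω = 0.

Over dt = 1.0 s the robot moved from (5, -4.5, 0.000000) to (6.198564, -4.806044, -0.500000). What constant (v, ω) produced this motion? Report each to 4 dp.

Δθ = -0.500000 − 0.000000 = -0.500000
ω = Δθ/dt = -0.500000/1.0 = -0.5000
R = Δx/(sin θ' − sin θ) = -2.5000
v = R·ω = -2.5000·-0.5000 = 1.2500

v = 1.2500, ω = -0.5000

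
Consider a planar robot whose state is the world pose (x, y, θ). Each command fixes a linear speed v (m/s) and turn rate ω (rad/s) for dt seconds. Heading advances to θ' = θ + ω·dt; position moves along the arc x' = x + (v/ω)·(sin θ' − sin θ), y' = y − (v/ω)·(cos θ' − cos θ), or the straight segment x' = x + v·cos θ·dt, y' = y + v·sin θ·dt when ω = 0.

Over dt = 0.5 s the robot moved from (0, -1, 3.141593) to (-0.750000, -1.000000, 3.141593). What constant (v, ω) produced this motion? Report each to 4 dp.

v = 1.5000, ω = 0.0000

Δθ = 3.141593 − 3.141593 = 0.000000
ω = Δθ/dt = 0.000000/0.5 = 0.0000
ω = 0 → v = (Δx·cos θ + Δy·sin θ)/dt = 1.5000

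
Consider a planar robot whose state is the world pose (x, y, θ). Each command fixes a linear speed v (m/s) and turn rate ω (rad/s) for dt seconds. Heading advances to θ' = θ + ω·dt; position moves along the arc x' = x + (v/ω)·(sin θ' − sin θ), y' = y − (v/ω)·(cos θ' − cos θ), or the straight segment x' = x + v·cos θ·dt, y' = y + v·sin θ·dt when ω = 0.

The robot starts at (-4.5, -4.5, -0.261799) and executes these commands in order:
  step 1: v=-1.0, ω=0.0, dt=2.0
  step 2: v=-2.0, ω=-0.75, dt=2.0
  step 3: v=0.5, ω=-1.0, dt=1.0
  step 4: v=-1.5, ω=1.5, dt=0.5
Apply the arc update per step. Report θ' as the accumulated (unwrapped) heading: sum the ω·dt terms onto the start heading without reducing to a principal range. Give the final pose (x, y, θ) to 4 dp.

step 1: θ'=-0.2618 (straight) → pose (-6.4319, -3.9824, -0.2618)
step 2: θ'=-1.7618 (R=2.6667) → pose (-8.3598, -0.9003, -1.7618)
step 3: θ'=-2.7618 (R=-0.5000) → pose (-8.6654, -1.2698, -2.7618)
step 4: θ'=-2.0118 (R=-1.0000) → pose (-8.1318, -0.7679, -2.0118)

(-8.1318, -0.7679, -2.0118)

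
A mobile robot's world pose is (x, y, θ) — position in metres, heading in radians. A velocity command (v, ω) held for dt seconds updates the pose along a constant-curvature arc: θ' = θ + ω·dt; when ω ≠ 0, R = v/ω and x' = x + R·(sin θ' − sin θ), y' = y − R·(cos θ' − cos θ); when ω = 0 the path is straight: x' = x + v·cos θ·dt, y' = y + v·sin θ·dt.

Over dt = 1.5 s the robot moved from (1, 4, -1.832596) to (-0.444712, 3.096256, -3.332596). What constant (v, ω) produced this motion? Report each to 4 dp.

v = 1.2500, ω = -1.0000

Δθ = -3.332596 − -1.832596 = -1.500000
ω = Δθ/dt = -1.500000/1.5 = -1.0000
R = Δx/(sin θ' − sin θ) = -1.2500
v = R·ω = -1.2500·-1.0000 = 1.2500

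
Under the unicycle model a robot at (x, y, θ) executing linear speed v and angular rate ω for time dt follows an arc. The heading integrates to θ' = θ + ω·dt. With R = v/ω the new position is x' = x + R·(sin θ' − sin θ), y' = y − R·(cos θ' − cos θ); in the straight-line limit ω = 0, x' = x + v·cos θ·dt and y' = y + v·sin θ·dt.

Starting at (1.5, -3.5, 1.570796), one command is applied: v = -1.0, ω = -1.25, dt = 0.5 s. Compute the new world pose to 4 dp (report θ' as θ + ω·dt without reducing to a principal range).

(1.3488, -3.9681, 0.9458)

θ' = 1.5708 + -1.25·0.5 = 0.9458
R = v/ω = -1.0/-1.25 = 0.8000
x' = 1.5 + 0.8000·(sin 0.9458 − sin 1.5708) = 1.3488
y' = -3.5 − 0.8000·(cos 0.9458 − cos 1.5708) = -3.9681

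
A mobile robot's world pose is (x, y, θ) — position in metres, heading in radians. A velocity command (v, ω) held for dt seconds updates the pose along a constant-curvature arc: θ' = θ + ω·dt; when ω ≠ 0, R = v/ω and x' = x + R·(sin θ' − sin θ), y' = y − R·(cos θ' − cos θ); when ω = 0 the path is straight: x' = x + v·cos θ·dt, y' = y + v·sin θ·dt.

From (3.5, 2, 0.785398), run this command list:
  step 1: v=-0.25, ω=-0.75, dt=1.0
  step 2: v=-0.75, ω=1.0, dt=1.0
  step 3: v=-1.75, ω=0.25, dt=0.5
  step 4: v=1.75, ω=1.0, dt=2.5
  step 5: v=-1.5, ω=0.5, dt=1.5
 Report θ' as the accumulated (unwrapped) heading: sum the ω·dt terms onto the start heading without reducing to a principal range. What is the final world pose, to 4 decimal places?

(1.1636, 4.6881, 4.4104)

step 1: θ'=0.0354 (R=0.3333) → pose (3.2761, 1.9026, 0.0354)
step 2: θ'=1.0354 (R=-0.7500) → pose (2.6576, 1.5357, 1.0354)
step 3: θ'=1.1604 (R=-7.0000) → pose (2.2593, 0.7572, 1.1604)
step 4: θ'=3.6604 (R=1.7500) → pose (-0.2131, 2.9751, 3.6604)
step 5: θ'=4.4104 (R=-3.0000) → pose (1.1636, 4.6881, 4.4104)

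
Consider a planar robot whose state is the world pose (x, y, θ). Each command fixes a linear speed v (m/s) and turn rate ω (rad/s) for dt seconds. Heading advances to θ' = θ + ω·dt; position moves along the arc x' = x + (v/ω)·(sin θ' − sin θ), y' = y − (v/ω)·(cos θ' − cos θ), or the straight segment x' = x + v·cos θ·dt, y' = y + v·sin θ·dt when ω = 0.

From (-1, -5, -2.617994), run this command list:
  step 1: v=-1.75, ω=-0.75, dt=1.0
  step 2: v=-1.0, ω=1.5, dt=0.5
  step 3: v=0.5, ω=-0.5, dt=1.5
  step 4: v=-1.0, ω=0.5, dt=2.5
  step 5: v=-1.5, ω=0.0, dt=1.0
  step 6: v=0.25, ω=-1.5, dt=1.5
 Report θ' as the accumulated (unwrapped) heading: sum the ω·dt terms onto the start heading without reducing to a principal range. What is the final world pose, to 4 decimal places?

step 1: θ'=-3.3680 (R=2.3333) → pose (0.6904, -4.7469, -3.3680)
step 2: θ'=-2.6180 (R=-0.6667) → pose (1.1734, -4.6746, -2.6180)
step 3: θ'=-3.3680 (R=-1.0000) → pose (0.4489, -4.7831, -3.3680)
step 4: θ'=-2.1180 (R=-2.0000) → pose (2.6059, -3.8747, -2.1180)
step 5: θ'=-2.1180 (straight) → pose (3.3863, -2.5937, -2.1180)
step 6: θ'=-4.3680 (R=-0.1667) → pose (3.0871, -2.5633, -4.3680)

(3.0871, -2.5633, -4.3680)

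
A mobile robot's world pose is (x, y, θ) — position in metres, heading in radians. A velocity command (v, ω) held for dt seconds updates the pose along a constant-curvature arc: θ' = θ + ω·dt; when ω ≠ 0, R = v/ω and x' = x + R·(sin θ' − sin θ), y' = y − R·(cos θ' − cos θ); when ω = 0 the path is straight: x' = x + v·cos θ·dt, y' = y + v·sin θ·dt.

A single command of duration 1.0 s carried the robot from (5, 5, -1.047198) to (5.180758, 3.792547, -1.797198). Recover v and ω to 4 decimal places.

Δθ = -1.797198 − -1.047198 = -0.750000
ω = Δθ/dt = -0.750000/1.0 = -0.7500
R = −Δy/(cos θ' − cos θ) = -1.6667
v = R·ω = -1.6667·-0.7500 = 1.2500

v = 1.2500, ω = -0.7500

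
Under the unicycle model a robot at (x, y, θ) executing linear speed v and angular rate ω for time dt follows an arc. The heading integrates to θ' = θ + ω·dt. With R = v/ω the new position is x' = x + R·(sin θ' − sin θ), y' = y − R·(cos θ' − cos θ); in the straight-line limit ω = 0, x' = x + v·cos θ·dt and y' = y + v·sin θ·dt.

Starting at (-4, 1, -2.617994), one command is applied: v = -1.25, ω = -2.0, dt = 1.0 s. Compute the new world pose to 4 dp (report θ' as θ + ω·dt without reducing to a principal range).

(-3.0653, 0.5176, -4.6180)

θ' = -2.6180 + -2.0·1.0 = -4.6180
R = v/ω = -1.25/-2.0 = 0.6250
x' = -4 + 0.6250·(sin -4.6180 − sin -2.6180) = -3.0653
y' = 1 − 0.6250·(cos -4.6180 − cos -2.6180) = 0.5176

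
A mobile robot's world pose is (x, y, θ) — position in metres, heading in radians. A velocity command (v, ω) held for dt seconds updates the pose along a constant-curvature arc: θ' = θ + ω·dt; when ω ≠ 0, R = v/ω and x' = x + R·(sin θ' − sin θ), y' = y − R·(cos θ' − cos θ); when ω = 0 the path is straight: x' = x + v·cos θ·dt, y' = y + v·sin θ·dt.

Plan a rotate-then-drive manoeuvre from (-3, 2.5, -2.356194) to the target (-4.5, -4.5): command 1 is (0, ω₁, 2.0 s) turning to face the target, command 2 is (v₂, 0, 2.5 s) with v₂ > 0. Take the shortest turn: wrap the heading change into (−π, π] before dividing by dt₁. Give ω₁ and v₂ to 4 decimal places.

ω₁ = 0.2872, v₂ = 2.8636

heading to target = atan2(-4.5−2.5, -4.5−-3) = -1.7819
Δθ = wrap(-1.7819 − -2.3562) = 0.5743; ω₁ = Δθ/dt₁ = 0.2872
distance = √((-4.5−-3)² + (-4.5−2.5)²) = 7.1589; v₂ = distance/dt₂ = 2.8636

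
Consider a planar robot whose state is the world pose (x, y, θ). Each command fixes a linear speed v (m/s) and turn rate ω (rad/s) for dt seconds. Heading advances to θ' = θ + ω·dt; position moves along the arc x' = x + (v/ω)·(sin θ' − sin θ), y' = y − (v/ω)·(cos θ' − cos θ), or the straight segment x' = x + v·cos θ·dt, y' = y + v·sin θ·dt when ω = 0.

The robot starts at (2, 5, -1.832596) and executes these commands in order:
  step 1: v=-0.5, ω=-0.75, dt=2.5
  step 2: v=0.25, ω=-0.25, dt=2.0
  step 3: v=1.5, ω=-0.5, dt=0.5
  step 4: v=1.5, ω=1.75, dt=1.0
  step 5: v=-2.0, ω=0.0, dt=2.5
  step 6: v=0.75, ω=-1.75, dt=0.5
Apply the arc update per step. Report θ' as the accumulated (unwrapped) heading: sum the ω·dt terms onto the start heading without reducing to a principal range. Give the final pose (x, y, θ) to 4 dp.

(5.3685, 9.1107, -3.5826)

step 1: θ'=-3.7076 (R=0.6667) → pose (3.0015, 5.3902, -3.7076)
step 2: θ'=-4.2076 (R=-1.0000) → pose (2.6624, 5.7506, -4.2076)
step 3: θ'=-4.4576 (R=-3.0000) → pose (2.3851, 6.4453, -4.4576)
step 4: θ'=-2.7076 (R=0.8571) → pose (1.1952, 7.0070, -2.7076)
step 5: θ'=-2.7076 (straight) → pose (5.7317, 9.1095, -2.7076)
step 6: θ'=-3.5826 (R=-0.4286) → pose (5.3685, 9.1107, -3.5826)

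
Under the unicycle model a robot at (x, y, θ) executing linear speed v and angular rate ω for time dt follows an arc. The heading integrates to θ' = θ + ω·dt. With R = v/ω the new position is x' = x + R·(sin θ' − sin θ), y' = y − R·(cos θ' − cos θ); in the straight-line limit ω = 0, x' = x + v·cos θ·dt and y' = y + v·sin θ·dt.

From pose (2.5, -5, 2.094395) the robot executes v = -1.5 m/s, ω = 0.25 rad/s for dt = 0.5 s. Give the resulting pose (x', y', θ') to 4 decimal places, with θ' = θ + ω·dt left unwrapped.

(2.9146, -5.6244, 2.2194)

θ' = 2.0944 + 0.25·0.5 = 2.2194
R = v/ω = -1.5/0.25 = -6.0000
x' = 2.5 + -6.0000·(sin 2.2194 − sin 2.0944) = 2.9146
y' = -5 − -6.0000·(cos 2.2194 − cos 2.0944) = -5.6244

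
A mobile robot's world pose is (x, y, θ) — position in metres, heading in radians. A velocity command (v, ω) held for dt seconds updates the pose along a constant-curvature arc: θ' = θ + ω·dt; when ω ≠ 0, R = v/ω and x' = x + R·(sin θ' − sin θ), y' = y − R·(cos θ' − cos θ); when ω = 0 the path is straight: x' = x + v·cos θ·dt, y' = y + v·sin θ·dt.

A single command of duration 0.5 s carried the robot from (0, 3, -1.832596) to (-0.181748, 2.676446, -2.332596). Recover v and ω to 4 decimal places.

Δθ = -2.332596 − -1.832596 = -0.500000
ω = Δθ/dt = -0.500000/0.5 = -1.0000
R = −Δy/(cos θ' − cos θ) = -0.7500
v = R·ω = -0.7500·-1.0000 = 0.7500

v = 0.7500, ω = -1.0000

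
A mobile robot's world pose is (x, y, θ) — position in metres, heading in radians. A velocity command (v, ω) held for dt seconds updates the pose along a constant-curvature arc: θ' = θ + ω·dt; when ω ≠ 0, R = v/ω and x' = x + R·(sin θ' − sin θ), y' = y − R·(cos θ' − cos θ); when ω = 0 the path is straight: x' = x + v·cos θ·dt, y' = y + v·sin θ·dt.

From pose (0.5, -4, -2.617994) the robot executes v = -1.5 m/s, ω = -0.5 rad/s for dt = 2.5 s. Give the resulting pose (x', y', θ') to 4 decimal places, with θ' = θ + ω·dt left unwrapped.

θ' = -2.6180 + -0.5·2.5 = -3.8680
R = v/ω = -1.5/-0.5 = 3.0000
x' = 0.5 + 3.0000·(sin -3.8680 − sin -2.6180) = 3.9926
y' = -4 − 3.0000·(cos -3.8680 − cos -2.6180) = -4.3554

(3.9926, -4.3554, -3.8680)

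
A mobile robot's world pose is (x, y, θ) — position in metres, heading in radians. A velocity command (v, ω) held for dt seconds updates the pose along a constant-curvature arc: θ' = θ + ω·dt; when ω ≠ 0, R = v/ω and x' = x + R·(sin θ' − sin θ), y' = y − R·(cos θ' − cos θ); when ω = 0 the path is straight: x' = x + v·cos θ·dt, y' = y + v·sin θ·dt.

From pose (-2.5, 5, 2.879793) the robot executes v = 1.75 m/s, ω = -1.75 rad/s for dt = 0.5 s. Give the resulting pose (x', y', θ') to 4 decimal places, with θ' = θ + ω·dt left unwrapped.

θ' = 2.8798 + -1.75·0.5 = 2.0048
R = v/ω = 1.75/-1.75 = -1.0000
x' = -2.5 + -1.0000·(sin 2.0048 − sin 2.8798) = -3.1485
y' = 5 − -1.0000·(cos 2.0048 − cos 2.8798) = 5.5454

(-3.1485, 5.5454, 2.0048)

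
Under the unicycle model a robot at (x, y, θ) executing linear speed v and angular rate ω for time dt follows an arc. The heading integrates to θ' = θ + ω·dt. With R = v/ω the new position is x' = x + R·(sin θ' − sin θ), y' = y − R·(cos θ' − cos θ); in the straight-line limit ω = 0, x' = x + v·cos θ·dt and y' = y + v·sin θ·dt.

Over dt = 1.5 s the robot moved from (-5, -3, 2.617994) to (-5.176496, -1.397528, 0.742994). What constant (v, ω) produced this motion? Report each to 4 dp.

Δθ = 0.742994 − 2.617994 = -1.875000
ω = Δθ/dt = -1.875000/1.5 = -1.2500
R = −Δy/(cos θ' − cos θ) = -1.0000
v = R·ω = -1.0000·-1.2500 = 1.2500

v = 1.2500, ω = -1.2500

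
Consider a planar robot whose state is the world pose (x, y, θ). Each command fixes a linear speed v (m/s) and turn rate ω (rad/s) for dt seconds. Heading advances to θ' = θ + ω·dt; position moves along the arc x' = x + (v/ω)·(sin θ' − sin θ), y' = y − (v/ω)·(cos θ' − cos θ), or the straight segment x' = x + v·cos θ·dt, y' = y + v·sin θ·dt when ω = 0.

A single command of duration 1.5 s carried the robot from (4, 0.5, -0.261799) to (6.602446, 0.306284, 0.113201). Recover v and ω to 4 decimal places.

v = 1.7500, ω = 0.2500

Δθ = 0.113201 − -0.261799 = 0.375000
ω = Δθ/dt = 0.375000/1.5 = 0.2500
R = Δx/(sin θ' − sin θ) = 7.0000
v = R·ω = 7.0000·0.2500 = 1.7500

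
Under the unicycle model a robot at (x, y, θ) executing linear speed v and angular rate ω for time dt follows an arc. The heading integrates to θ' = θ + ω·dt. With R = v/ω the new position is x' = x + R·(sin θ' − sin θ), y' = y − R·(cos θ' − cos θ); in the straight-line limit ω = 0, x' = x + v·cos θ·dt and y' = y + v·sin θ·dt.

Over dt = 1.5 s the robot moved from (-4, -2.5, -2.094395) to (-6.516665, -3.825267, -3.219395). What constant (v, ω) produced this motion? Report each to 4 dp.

v = 2.0000, ω = -0.7500

Δθ = -3.219395 − -2.094395 = -1.125000
ω = Δθ/dt = -1.125000/1.5 = -0.7500
R = Δx/(sin θ' − sin θ) = -2.6667
v = R·ω = -2.6667·-0.7500 = 2.0000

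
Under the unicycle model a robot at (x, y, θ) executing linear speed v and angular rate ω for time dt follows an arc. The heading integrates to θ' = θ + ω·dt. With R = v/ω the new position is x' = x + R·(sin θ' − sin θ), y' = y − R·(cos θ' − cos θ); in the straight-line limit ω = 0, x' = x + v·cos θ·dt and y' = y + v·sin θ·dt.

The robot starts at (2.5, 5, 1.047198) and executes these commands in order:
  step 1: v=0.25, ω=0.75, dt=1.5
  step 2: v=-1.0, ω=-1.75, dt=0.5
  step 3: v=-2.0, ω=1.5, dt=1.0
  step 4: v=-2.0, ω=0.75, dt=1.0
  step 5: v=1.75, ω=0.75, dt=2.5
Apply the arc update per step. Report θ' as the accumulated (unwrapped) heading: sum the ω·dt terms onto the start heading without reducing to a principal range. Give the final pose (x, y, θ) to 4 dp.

(4.5022, -0.3426, 5.4222)

step 1: θ'=2.1722 (R=0.3333) → pose (2.4862, 5.3553, 2.1722)
step 2: θ'=1.2972 (R=0.5714) → pose (2.5652, 4.8776, 1.2972)
step 3: θ'=2.7972 (R=-1.3333) → pose (3.3987, 3.2623, 2.7972)
step 4: θ'=3.5472 (R=-2.6667) → pose (5.3513, 3.3220, 3.5472)
step 5: θ'=5.4222 (R=2.3333) → pose (4.5022, -0.3426, 5.4222)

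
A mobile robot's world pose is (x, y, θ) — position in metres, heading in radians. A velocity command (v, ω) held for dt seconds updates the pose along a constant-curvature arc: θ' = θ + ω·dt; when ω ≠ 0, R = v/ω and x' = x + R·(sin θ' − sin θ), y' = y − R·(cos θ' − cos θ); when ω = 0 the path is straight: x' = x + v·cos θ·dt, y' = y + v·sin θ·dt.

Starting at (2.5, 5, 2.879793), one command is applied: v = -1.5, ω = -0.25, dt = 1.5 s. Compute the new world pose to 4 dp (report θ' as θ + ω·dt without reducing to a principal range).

(4.5148, 4.0285, 2.5048)

θ' = 2.8798 + -0.25·1.5 = 2.5048
R = v/ω = -1.5/-0.25 = 6.0000
x' = 2.5 + 6.0000·(sin 2.5048 − sin 2.8798) = 4.5148
y' = 5 − 6.0000·(cos 2.5048 − cos 2.8798) = 4.0285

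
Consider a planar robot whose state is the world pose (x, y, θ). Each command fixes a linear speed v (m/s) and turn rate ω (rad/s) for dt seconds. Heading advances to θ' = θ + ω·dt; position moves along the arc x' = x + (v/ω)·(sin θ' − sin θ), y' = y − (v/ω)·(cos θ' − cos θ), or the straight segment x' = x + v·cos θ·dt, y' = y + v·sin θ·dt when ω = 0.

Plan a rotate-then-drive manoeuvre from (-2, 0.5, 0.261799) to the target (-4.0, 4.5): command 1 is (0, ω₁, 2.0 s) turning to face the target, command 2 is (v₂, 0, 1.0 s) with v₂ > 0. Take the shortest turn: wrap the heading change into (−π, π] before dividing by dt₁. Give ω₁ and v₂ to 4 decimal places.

ω₁ = 0.8863, v₂ = 4.4721

heading to target = atan2(4.5−0.5, -4−-2) = 2.0344
Δθ = wrap(2.0344 − 0.2618) = 1.7726; ω₁ = Δθ/dt₁ = 0.8863
distance = √((-4−-2)² + (4.5−0.5)²) = 4.4721; v₂ = distance/dt₂ = 4.4721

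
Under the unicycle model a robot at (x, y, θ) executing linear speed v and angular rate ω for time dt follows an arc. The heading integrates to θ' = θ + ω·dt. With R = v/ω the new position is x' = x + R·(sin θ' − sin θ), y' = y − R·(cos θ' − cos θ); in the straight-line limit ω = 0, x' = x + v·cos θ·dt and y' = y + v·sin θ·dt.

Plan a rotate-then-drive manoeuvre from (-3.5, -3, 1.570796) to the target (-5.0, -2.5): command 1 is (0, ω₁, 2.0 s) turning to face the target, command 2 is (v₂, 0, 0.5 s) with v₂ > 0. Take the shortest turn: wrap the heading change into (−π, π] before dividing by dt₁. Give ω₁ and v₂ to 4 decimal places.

ω₁ = 0.6245, v₂ = 3.1623

heading to target = atan2(-2.5−-3, -5−-3.5) = 2.8198
Δθ = wrap(2.8198 − 1.5708) = 1.2490; ω₁ = Δθ/dt₁ = 0.6245
distance = √((-5−-3.5)² + (-2.5−-3)²) = 1.5811; v₂ = distance/dt₂ = 3.1623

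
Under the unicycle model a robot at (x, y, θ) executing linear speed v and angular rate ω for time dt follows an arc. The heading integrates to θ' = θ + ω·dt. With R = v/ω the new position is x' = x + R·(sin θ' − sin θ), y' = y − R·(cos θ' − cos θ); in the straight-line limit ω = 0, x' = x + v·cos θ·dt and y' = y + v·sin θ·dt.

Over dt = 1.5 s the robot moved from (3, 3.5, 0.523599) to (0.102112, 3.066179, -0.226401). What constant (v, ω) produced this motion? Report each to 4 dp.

v = -2.0000, ω = -0.5000

Δθ = -0.226401 − 0.523599 = -0.750000
ω = Δθ/dt = -0.750000/1.5 = -0.5000
R = Δx/(sin θ' − sin θ) = 4.0000
v = R·ω = 4.0000·-0.5000 = -2.0000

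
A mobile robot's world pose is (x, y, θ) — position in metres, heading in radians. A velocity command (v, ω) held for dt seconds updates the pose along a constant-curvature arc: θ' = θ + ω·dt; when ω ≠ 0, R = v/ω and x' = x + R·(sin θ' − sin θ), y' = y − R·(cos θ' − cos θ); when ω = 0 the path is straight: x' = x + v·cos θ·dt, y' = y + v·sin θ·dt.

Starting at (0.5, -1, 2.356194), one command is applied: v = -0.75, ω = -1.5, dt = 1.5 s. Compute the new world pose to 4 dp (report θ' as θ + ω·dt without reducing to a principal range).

θ' = 2.3562 + -1.5·1.5 = 0.1062
R = v/ω = -0.75/-1.5 = 0.5000
x' = 0.5 + 0.5000·(sin 0.1062 − sin 2.3562) = 0.1994
y' = -1 − 0.5000·(cos 0.1062 − cos 2.3562) = -1.8507

(0.1994, -1.8507, 0.1062)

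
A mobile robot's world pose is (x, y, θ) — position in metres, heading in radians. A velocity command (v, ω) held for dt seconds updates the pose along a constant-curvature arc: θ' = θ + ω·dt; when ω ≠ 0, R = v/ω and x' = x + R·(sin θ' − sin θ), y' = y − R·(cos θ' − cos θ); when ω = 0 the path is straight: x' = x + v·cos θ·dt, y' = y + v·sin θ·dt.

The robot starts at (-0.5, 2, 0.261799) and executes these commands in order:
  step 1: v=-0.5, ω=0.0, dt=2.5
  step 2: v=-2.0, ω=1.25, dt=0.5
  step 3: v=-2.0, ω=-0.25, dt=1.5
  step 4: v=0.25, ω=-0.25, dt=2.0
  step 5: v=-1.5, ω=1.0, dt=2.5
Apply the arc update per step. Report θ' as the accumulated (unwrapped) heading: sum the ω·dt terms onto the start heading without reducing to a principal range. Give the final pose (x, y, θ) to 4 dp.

(-5.2037, -3.3618, 2.5118)

step 1: θ'=0.2618 (straight) → pose (-1.7074, 1.6765, 0.2618)
step 2: θ'=0.8868 (R=-1.6000) → pose (-2.5334, 1.1420, 0.8868)
step 3: θ'=0.5118 (R=8.0000) → pose (-4.8158, -0.7777, 0.5118)
step 4: θ'=0.0118 (R=-1.0000) → pose (-4.3379, -0.6497, 0.0118)
step 5: θ'=2.5118 (R=-1.5000) → pose (-5.2037, -3.3618, 2.5118)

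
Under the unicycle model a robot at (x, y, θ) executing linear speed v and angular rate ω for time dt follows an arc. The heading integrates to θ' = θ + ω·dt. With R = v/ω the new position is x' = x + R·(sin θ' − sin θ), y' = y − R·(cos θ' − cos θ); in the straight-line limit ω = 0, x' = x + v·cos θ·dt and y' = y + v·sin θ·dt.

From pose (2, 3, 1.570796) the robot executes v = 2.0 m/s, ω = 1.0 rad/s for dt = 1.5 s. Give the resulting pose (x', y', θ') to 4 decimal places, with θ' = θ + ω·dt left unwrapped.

θ' = 1.5708 + 1.0·1.5 = 3.0708
R = v/ω = 2.0/1.0 = 2.0000
x' = 2 + 2.0000·(sin 3.0708 − sin 1.5708) = 0.1415
y' = 3 − 2.0000·(cos 3.0708 − cos 1.5708) = 4.9950

(0.1415, 4.9950, 3.0708)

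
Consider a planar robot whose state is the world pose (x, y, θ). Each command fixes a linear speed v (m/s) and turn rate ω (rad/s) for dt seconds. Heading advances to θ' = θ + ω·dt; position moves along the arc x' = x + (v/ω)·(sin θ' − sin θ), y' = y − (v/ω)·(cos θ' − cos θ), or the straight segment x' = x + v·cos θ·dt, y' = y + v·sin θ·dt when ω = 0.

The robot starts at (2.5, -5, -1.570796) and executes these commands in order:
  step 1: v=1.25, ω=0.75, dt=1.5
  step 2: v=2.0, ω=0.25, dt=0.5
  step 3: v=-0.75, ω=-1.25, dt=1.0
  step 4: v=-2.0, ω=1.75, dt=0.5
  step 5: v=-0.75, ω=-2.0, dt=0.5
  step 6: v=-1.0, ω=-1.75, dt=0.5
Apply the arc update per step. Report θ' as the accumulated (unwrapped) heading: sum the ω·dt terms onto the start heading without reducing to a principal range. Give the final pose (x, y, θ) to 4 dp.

(3.6803, -4.6868, -2.5708)

step 1: θ'=-0.4458 (R=1.6667) → pose (3.4480, -6.5038, -0.4458)
step 2: θ'=-0.3208 (R=8.0000) → pose (4.3749, -6.8775, -0.3208)
step 3: θ'=-1.5708 (R=0.6000) → pose (3.9641, -6.3081, -1.5708)
step 4: θ'=-0.6958 (R=-1.1429) → pose (3.5538, -5.4309, -0.6958)
step 5: θ'=-1.6958 (R=0.3750) → pose (3.4221, -5.0964, -1.6958)
step 6: θ'=-2.5708 (R=0.5714) → pose (3.6803, -4.6868, -2.5708)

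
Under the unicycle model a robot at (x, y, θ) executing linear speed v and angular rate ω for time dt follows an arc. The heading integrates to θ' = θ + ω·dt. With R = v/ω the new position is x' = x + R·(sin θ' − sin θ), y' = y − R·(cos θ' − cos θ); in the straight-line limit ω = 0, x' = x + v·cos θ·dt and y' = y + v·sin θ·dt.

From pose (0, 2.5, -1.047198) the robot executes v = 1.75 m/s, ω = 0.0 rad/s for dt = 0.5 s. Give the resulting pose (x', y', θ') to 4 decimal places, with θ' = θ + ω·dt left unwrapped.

θ' = -1.0472 + 0.0·0.5 = -1.0472
ω = 0 → straight: x' = 0 + 1.75·cos(-1.0472)·0.5 = 0.4375
y' = 2.5 + 1.75·sin(-1.0472)·0.5 = 1.7422

(0.4375, 1.7422, -1.0472)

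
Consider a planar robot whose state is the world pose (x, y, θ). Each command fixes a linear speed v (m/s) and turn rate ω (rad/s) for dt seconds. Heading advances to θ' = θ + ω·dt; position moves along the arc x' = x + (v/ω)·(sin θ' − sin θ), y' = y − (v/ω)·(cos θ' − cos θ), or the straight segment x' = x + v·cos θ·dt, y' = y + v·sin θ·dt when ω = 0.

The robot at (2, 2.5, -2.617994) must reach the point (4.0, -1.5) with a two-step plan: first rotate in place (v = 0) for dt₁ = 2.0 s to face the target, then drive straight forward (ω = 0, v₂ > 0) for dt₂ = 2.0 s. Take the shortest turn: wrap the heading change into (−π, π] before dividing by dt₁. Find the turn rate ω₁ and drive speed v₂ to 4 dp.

ω₁ = 0.7554, v₂ = 2.2361

heading to target = atan2(-1.5−2.5, 4−2) = -1.1071
Δθ = wrap(-1.1071 − -2.6180) = 1.5108; ω₁ = Δθ/dt₁ = 0.7554
distance = √((4−2)² + (-1.5−2.5)²) = 4.4721; v₂ = distance/dt₂ = 2.2361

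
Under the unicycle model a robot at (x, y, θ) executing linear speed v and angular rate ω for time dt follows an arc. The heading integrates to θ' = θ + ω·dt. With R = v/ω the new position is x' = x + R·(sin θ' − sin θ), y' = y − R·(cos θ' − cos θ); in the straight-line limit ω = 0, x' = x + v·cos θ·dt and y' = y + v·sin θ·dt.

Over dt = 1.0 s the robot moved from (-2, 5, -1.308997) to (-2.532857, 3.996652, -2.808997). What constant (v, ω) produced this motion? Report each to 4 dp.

Δθ = -2.808997 − -1.308997 = -1.500000
ω = Δθ/dt = -1.500000/1.0 = -1.5000
R = −Δy/(cos θ' − cos θ) = -0.8333
v = R·ω = -0.8333·-1.5000 = 1.2500

v = 1.2500, ω = -1.5000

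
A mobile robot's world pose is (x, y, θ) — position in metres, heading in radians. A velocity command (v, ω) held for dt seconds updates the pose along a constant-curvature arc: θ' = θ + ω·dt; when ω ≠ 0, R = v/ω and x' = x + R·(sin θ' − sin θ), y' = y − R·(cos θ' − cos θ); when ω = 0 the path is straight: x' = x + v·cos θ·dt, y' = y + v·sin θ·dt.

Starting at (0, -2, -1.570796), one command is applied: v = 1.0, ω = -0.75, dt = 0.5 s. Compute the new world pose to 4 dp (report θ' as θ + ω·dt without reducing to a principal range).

(-0.0927, -2.4884, -1.9458)

θ' = -1.5708 + -0.75·0.5 = -1.9458
R = v/ω = 1.0/-0.75 = -1.3333
x' = 0 + -1.3333·(sin -1.9458 − sin -1.5708) = -0.0927
y' = -2 − -1.3333·(cos -1.9458 − cos -1.5708) = -2.4884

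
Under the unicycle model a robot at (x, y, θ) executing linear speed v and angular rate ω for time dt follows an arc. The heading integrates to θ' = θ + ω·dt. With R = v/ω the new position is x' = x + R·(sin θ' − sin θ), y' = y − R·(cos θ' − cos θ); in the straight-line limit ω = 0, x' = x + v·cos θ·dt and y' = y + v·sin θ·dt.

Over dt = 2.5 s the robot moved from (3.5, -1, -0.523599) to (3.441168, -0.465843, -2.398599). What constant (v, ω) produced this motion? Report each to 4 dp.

v = -0.2500, ω = -0.7500

Δθ = -2.398599 − -0.523599 = -1.875000
ω = Δθ/dt = -1.875000/2.5 = -0.7500
R = −Δy/(cos θ' − cos θ) = 0.3333
v = R·ω = 0.3333·-0.7500 = -0.2500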